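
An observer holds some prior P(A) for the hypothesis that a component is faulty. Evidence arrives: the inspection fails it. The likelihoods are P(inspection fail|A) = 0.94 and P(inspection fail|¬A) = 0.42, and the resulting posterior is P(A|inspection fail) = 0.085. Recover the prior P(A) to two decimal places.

P(A) = 0.04

In odds form, posterior odds = prior odds × likelihood ratio, so prior odds = posterior odds ÷ LR.
Posterior odds = 0.085/(1−0.085) = 0.0929. LR = 0.94/0.42 = 2.2381.
Prior odds = 0.0929/2.2381 = 0.0415, so P(A) = 0.0415/(1+0.0415) ≈ 0.04.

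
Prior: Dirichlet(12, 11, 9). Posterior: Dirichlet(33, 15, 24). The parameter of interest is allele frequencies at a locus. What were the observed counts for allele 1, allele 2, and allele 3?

counts (21, 4, 15)

For a Dirichlet(α) prior with multinomial counts c, the posterior is Dirichlet(α + c) componentwise.
Counts are posterior − prior componentwise: 33−12=21, 15−11=4, 24−9=15.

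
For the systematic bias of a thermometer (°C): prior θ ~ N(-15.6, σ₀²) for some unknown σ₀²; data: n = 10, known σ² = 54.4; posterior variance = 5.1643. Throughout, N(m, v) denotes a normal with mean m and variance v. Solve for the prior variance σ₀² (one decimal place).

σ₀² = 101.9

For the Normal–Normal model with known σ², precisions add: τ_n = τ₀ + n/σ².
So 1/σ₀² = 1/5.1643 − 10/54.4 = 0.193637 − 0.183824 = 0.009813.
Hence σ₀² = 1/0.009813 ≈ 101.9.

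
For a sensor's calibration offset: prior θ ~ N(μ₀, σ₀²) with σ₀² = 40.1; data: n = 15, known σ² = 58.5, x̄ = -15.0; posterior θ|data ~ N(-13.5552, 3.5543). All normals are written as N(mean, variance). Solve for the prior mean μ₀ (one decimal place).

μ₀ = 1.3

The posterior mean is a precision-weighted average: μ_n = (τ₀μ₀ + τ_data·x̄)/(τ₀+τ_data), with τ₀=1/σ₀² and τ_data=n/σ².
Here τ₀ = 1/40.1 = 0.024938 and τ_data = 15/58.5 = 0.256410, so τ_n = 0.281348.
Rearranging for μ₀: μ₀ = (μ_n·τ_n − τ_data·x̄)/τ₀ = (-13.5552·0.281348 − 0.256410·-15.0) / 0.024938 = 0.032422/0.024938 ≈ 1.3.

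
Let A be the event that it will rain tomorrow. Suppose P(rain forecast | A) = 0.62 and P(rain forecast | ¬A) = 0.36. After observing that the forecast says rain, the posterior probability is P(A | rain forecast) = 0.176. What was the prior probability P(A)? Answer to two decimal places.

Bayes' rule in odds form gives O(A|E) = O(A)·[P(E|A)/P(E|¬A)], hence O(A) = O(A|E)/LR.
Posterior odds = 0.176/(1−0.176) = 0.2136. LR = 0.62/0.36 = 1.7222.
Prior odds = 0.2136/1.7222 = 0.1240, so P(A) = 0.1240/(1+0.1240) ≈ 0.11.

P(A) = 0.11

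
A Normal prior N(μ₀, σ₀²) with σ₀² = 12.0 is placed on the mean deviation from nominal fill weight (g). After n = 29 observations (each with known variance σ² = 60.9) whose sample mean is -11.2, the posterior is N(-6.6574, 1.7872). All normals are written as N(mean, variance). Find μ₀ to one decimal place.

μ₀ = 19.3

The posterior mean is a precision-weighted average: μ_n = (τ₀μ₀ + τ_data·x̄)/(τ₀+τ_data), with τ₀=1/σ₀² and τ_data=n/σ².
Here τ₀ = 1/12.0 = 0.083333 and τ_data = 29/60.9 = 0.476190, so τ_n = 0.559523.
Rearranging for μ₀: μ₀ = (μ_n·τ_n − τ_data·x̄)/τ₀ = (-6.6574·0.559523 − 0.476190·-11.2) / 0.083333 = 1.608360/0.083333 ≈ 19.3.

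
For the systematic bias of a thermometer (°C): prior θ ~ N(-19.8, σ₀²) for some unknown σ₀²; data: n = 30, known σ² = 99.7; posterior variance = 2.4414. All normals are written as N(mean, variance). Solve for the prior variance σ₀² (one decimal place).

σ₀² = 9.2

For the Normal–Normal model with known σ², precisions add: τ_n = τ₀ + n/σ².
So 1/σ₀² = 1/2.4414 − 30/99.7 = 0.409601 − 0.300903 = 0.108698.
Hence σ₀² = 1/0.108698 ≈ 9.2.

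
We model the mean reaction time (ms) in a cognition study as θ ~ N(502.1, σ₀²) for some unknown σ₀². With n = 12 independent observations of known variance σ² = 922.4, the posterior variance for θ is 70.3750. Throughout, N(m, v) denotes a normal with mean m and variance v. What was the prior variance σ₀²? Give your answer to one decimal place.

σ₀² = 833.3

Posterior precision equals prior precision plus data precision: 1/σ_n² = 1/σ₀² + n/σ².
So 1/σ₀² = 1/70.3750 − 12/922.4 = 0.014210 − 0.013010 = 0.001200.
Hence σ₀² = 1/0.001200 ≈ 833.3.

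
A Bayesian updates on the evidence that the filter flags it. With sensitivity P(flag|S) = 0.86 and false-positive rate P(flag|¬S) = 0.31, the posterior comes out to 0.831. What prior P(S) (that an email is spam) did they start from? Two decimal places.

P(S) = 0.64

In odds form, posterior odds = prior odds × likelihood ratio, so prior odds = posterior odds ÷ LR.
Posterior odds = 0.831/(1−0.831) = 4.9172. LR = 0.86/0.31 = 2.7742.
Prior odds = 4.9172/2.7742 = 1.7725, so P(S) = 1.7725/(1+1.7725) ≈ 0.64.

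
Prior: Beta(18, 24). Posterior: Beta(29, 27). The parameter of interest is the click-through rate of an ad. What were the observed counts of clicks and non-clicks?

Beta is conjugate to the binomial likelihood: posterior = Beta(a+s, b+f).
Match parameters: s=29−18=11, f=27−24=3.

11 clicks and 3 non-clicks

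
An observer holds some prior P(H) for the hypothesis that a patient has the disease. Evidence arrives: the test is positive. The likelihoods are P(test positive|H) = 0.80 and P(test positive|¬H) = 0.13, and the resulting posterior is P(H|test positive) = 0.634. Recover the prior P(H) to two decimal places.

In odds form, posterior odds = prior odds × likelihood ratio, so prior odds = posterior odds ÷ LR.
Posterior odds = 0.634/(1−0.634) = 1.7322. LR = 0.80/0.13 = 6.1538.
Prior odds = 1.7322/6.1538 = 0.2815, so P(H) = 0.2815/(1+0.2815) ≈ 0.22.

P(H) = 0.22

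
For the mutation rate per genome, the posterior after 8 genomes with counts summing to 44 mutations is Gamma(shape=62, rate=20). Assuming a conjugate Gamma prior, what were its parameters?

Gamma(shape=18, rate=12)

A Gamma(α, β) prior (rate parametrization) on a Poisson rate with n observations summing to S gives posterior Gamma(α+S, β+n).
So α = 62 − 44 = 18 and β = 20 − 8 = 12.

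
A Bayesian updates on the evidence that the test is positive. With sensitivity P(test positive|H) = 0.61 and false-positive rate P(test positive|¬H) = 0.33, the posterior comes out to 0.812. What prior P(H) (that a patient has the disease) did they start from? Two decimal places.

In odds form, posterior odds = prior odds × likelihood ratio, so prior odds = posterior odds ÷ LR.
Posterior odds = 0.812/(1−0.812) = 4.3191. LR = 0.61/0.33 = 1.8485.
Prior odds = 4.3191/1.8485 = 2.3365, so P(H) = 2.3365/(1+2.3365) ≈ 0.70.

P(H) = 0.70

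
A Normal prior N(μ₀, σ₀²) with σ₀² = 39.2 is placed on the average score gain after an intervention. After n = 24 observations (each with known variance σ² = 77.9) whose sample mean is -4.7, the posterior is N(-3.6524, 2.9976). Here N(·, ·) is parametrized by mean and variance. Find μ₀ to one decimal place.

μ₀ = 9.0

With known observation variance, the Normal–Normal posterior has precision τ_n = τ₀ + n/σ² and mean μ_n = (τ₀μ₀ + (n/σ²)x̄)/τ_n.
Here τ₀ = 1/39.2 = 0.025510 and τ_data = 24/77.9 = 0.308087, so τ_n = 0.333597.
Rearranging for μ₀: μ₀ = (μ_n·τ_n − τ_data·x̄)/τ₀ = (-3.6524·0.333597 − 0.308087·-4.7) / 0.025510 = 0.229579/0.025510 ≈ 9.0.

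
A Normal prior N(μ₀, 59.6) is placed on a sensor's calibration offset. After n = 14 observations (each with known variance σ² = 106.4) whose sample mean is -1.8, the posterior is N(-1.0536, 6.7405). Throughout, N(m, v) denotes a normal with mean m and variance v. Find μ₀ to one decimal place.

μ₀ = 4.8

The posterior mean is a precision-weighted average: μ_n = (τ₀μ₀ + τ_data·x̄)/(τ₀+τ_data), with τ₀=1/σ₀² and τ_data=n/σ².
Here τ₀ = 1/59.6 = 0.016779 and τ_data = 14/106.4 = 0.131579, so τ_n = 0.148358.
Rearranging for μ₀: μ₀ = (μ_n·τ_n − τ_data·x̄)/τ₀ = (-1.0536·0.148358 − 0.131579·-1.8) / 0.016779 = 0.080532/0.016779 ≈ 4.8.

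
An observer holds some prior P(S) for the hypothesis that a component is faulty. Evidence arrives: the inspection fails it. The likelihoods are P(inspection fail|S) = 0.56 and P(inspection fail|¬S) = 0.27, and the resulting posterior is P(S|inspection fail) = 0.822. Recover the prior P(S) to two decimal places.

P(S) = 0.69

In odds form, posterior odds = prior odds × likelihood ratio, so prior odds = posterior odds ÷ LR.
Posterior odds = 0.822/(1−0.822) = 4.6180. LR = 0.56/0.27 = 2.0741.
Prior odds = 4.6180/2.0741 = 2.2265, so P(S) = 2.2265/(1+2.2265) ≈ 0.69.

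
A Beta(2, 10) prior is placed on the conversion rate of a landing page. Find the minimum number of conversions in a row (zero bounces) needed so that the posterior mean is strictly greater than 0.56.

After k conversions and 0 bounces the posterior is Beta(2+k, 10), with mean (2+k)/(2+10+k).
Set (2+k)/(12+k) > 0.56 and solve: k > (0.56·12 − 2)/(1 − 0.56) = 10.727.
The smallest integer exceeding 10.727 is 11.

k = 11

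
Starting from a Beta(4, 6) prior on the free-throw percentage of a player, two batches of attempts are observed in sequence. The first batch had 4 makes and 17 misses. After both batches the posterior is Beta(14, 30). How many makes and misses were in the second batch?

6 makes and 7 misses

Because Beta–binomial updating is additive in the counts, the combined data contributed (α_post−α_prior, β_post−β_prior) successes and failures.
Total across both batches: 14−4=10 makes, 30−6=24 misses.
Subtract the first batch: 10−4=6 makes and 24−17=7 misses.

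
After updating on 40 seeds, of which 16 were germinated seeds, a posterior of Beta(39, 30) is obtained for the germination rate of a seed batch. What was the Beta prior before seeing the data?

Beta(23, 6)

Under Beta–binomial conjugacy the posterior parameters are (α+s, β+f).
So α = 39 − 16 = 23 and β = 30 − 24 = 6.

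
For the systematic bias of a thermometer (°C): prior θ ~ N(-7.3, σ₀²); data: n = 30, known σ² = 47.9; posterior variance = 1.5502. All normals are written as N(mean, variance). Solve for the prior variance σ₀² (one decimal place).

For the Normal–Normal model with known σ², precisions add: τ_n = τ₀ + n/σ².
So 1/σ₀² = 1/1.5502 − 30/47.9 = 0.645078 − 0.626305 = 0.018773.
Hence σ₀² = 1/0.018773 ≈ 53.3.

σ₀² = 53.3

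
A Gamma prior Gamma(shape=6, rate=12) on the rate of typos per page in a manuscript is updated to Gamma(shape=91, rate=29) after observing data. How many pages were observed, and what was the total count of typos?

Gamma–Poisson conjugacy: posterior shape = α + Σxᵢ, posterior rate = β + n.
Matching: Σxᵢ = 91 − 6 = 85 and n = 29 − 12 = 17.

n = 17 pages with total 85 typos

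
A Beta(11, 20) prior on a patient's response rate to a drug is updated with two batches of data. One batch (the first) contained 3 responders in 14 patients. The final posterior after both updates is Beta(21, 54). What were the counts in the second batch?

Because Beta–binomial updating is additive in the counts, the combined data contributed (α_post−α_prior, β_post−β_prior) successes and failures.
Total across both batches: 21−11=10 responders, 54−20=34 non-responders.
Subtract the first batch: 10−3=7 responders and 34−11=23 non-responders.

7 responders and 23 non-responders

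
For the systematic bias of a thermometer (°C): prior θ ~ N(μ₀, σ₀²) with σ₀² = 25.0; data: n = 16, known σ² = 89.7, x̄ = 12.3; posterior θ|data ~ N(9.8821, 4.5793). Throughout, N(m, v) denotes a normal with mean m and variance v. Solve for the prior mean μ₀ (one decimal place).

With known observation variance, the Normal–Normal posterior has precision τ_n = τ₀ + n/σ² and mean μ_n = (τ₀μ₀ + (n/σ²)x̄)/τ_n.
Here τ₀ = 1/25.0 = 0.040000 and τ_data = 16/89.7 = 0.178372, so τ_n = 0.218372.
Rearranging for μ₀: μ₀ = (μ_n·τ_n − τ_data·x̄)/τ₀ = (9.8821·0.218372 − 0.178372·12.3) / 0.040000 = -0.036002/0.040000 ≈ -0.9.

μ₀ = -0.9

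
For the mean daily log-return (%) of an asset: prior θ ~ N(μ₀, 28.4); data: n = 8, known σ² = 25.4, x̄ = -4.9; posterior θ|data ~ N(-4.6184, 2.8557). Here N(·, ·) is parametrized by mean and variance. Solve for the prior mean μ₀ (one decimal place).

With known observation variance, the Normal–Normal posterior has precision τ_n = τ₀ + n/σ² and mean μ_n = (τ₀μ₀ + (n/σ²)x̄)/τ_n.
Here τ₀ = 1/28.4 = 0.035211 and τ_data = 8/25.4 = 0.314961, so τ_n = 0.350172.
Rearranging for μ₀: μ₀ = (μ_n·τ_n − τ_data·x̄)/τ₀ = (-4.6184·0.350172 − 0.314961·-4.9) / 0.035211 = -0.073925/0.035211 ≈ -2.1.

μ₀ = -2.1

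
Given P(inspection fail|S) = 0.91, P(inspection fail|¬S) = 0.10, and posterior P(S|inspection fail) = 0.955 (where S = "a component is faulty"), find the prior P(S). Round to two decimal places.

P(S) = 0.70

In odds form, posterior odds = prior odds × likelihood ratio, so prior odds = posterior odds ÷ LR.
Posterior odds = 0.955/(1−0.955) = 21.2222. LR = 0.91/0.10 = 9.1000.
Prior odds = 21.2222/9.1000 = 2.3321, so P(S) = 2.3321/(1+2.3321) ≈ 0.70.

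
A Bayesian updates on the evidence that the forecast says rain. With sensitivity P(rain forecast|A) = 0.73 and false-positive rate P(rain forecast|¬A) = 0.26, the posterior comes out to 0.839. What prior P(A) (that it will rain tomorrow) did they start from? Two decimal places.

P(A) = 0.65

Bayes' rule in odds form gives O(A|E) = O(A)·[P(E|A)/P(E|¬A)], hence O(A) = O(A|E)/LR.
Posterior odds = 0.839/(1−0.839) = 5.2112. LR = 0.73/0.26 = 2.8077.
Prior odds = 5.2112/2.8077 = 1.8560, so P(A) = 1.8560/(1+1.8560) ≈ 0.65.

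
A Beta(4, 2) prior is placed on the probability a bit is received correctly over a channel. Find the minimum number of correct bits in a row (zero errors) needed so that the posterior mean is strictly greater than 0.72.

After k correct bits and 0 errors the posterior is Beta(4+k, 2), with mean (4+k)/(4+2+k).
Set (4+k)/(6+k) > 0.72 and solve: k > (0.72·6 − 4)/(1 − 0.72) = 1.143.
The smallest integer exceeding 1.143 is 2.

k = 2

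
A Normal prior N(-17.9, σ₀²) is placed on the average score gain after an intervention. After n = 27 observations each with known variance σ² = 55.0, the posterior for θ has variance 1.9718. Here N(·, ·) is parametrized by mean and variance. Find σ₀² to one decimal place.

For the Normal–Normal model with known σ², precisions add: τ_n = τ₀ + n/σ².
So 1/σ₀² = 1/1.9718 − 27/55.0 = 0.507151 − 0.490909 = 0.016242.
Hence σ₀² = 1/0.016242 ≈ 61.6.

σ₀² = 61.6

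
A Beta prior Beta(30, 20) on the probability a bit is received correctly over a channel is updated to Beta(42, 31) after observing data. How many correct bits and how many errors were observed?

Under Beta–binomial conjugacy the posterior parameters are (a+s, b+f).
So s = 42 − 30 = 12 and f = 31 − 20 = 11.

12 correct bits and 11 errors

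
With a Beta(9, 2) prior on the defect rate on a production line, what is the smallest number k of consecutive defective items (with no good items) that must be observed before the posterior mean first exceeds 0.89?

k = 8

After k defective items and 0 good items the posterior is Beta(9+k, 2), with mean (9+k)/(9+2+k).
Set (9+k)/(11+k) > 0.89 and solve: k > (0.89·11 − 9)/(1 − 0.89) = 7.182.
The smallest integer exceeding 7.182 is 8.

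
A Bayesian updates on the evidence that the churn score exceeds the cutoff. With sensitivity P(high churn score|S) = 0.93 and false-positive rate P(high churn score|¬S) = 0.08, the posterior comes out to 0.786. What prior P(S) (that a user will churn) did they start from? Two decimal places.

P(S) = 0.24

Bayes' rule in odds form gives O(S|E) = O(S)·[P(E|S)/P(E|¬S)], hence O(S) = O(S|E)/LR.
Posterior odds = 0.786/(1−0.786) = 3.6729. LR = 0.93/0.08 = 11.6250.
Prior odds = 3.6729/11.6250 = 0.3159, so P(S) = 0.3159/(1+0.3159) ≈ 0.24.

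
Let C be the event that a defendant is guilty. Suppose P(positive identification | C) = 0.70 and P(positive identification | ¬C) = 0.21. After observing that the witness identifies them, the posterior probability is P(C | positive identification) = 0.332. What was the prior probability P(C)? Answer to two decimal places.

Bayes' rule in odds form gives O(C|E) = O(C)·[P(E|C)/P(E|¬C)], hence O(C) = O(C|E)/LR.
Posterior odds = 0.332/(1−0.332) = 0.4970. LR = 0.70/0.21 = 3.3333.
Prior odds = 0.4970/3.3333 = 0.1491, so P(C) = 0.1491/(1+0.1491) ≈ 0.13.

P(C) = 0.13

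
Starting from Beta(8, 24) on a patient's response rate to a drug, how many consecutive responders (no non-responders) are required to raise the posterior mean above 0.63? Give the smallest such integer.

After k responders and 0 non-responders the posterior is Beta(8+k, 24), with mean (8+k)/(8+24+k).
Set (8+k)/(32+k) > 0.63 and solve: k > (0.63·32 − 8)/(1 − 0.63) = 32.865.
The smallest integer exceeding 32.865 is 33, and checking k=33: (41)/(65) = 0.6308 > 0.63.

k = 33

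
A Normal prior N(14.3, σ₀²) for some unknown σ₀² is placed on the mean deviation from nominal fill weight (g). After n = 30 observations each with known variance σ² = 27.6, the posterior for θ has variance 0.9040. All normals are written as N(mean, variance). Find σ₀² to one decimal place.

σ₀² = 52.0

Posterior precision equals prior precision plus data precision: 1/σ_n² = 1/σ₀² + n/σ².
So 1/σ₀² = 1/0.9040 − 30/27.6 = 1.106195 − 1.086957 = 0.019238.
Hence σ₀² = 1/0.019238 ≈ 52.0.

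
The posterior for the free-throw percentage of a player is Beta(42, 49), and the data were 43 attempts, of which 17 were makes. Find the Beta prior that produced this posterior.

A Beta(a, b) prior with s successes and f failures in binomial data gives a Beta(a+s, b+f) posterior.
So a = 42 − 17 = 25 and b = 49 − 26 = 23.

Beta(25, 23)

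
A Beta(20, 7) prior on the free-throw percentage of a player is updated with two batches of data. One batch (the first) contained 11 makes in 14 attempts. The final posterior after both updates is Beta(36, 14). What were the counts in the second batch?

5 makes and 4 misses

Sequential conjugate updates are equivalent to a single update on the pooled data, so total successes = posterior α − prior α and total failures = posterior β − prior β.
Total across both batches: 36−20=16 makes, 14−7=7 misses.
Subtract the first batch: 16−11=5 makes and 7−3=4 misses.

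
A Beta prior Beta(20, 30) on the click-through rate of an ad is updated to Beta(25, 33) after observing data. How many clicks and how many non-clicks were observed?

Beta is conjugate to the binomial likelihood: posterior = Beta(a+s, b+f).
So s = 25 − 20 = 5 and f = 33 − 30 = 3.

5 clicks and 3 non-clicks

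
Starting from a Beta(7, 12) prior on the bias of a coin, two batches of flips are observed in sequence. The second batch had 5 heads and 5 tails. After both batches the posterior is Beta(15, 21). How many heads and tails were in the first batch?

Sequential conjugate updates are equivalent to a single update on the pooled data, so total successes = posterior α − prior α and total failures = posterior β − prior β.
Total across both batches: 15−7=8 heads, 21−12=9 tails.
Subtract the second batch: 8−5=3 heads and 9−5=4 tails.

3 heads and 4 tails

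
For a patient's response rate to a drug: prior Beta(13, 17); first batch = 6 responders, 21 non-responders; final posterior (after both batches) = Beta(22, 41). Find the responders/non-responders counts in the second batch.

3 responders and 3 non-responders

Sequential conjugate updates are equivalent to a single update on the pooled data, so total successes = posterior α − prior α and total failures = posterior β − prior β.
Total across both batches: 22−13=9 responders, 41−17=24 non-responders.
Subtract the first batch: 9−6=3 responders and 24−21=3 non-responders.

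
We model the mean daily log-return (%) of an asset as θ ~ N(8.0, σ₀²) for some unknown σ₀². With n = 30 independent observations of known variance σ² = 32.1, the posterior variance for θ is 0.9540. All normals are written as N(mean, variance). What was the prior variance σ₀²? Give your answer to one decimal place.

For the Normal–Normal model with known σ², precisions add: τ_n = τ₀ + n/σ².
So 1/σ₀² = 1/0.9540 − 30/32.1 = 1.048218 − 0.934579 = 0.113639.
Hence σ₀² = 1/0.113639 ≈ 8.8.

σ₀² = 8.8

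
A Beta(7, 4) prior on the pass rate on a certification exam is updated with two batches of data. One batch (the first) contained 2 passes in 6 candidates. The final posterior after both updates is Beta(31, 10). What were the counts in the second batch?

22 passes and 2 failures

Because Beta–binomial updating is additive in the counts, the combined data contributed (α_post−α_prior, β_post−β_prior) successes and failures.
Total across both batches: 31−7=24 passes, 10−4=6 failures.
Subtract the first batch: 24−2=22 passes and 6−4=2 failures.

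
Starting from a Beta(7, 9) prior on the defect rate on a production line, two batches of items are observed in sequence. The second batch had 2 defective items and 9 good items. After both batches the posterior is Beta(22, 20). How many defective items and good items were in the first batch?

13 defective items and 2 good items

Because Beta–binomial updating is additive in the counts, the combined data contributed (α_post−α_prior, β_post−β_prior) successes and failures.
Total across both batches: 22−7=15 defective items, 20−9=11 good items.
Subtract the second batch: 15−2=13 defective items and 11−9=2 good items.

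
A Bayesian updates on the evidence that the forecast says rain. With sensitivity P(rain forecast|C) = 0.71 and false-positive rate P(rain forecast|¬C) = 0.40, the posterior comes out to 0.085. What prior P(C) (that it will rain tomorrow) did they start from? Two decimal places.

P(C) = 0.05

Bayes' rule in odds form gives O(C|E) = O(C)·[P(E|C)/P(E|¬C)], hence O(C) = O(C|E)/LR.
Posterior odds = 0.085/(1−0.085) = 0.0929. LR = 0.71/0.40 = 1.7750.
Prior odds = 0.0929/1.7750 = 0.0523, so P(C) = 0.0523/(1+0.0523) ≈ 0.05.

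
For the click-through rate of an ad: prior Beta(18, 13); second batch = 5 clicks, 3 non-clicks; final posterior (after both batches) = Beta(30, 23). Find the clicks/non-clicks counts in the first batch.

Because Beta–binomial updating is additive in the counts, the combined data contributed (α_post−α_prior, β_post−β_prior) successes and failures.
Total across both batches: 30−18=12 clicks, 23−13=10 non-clicks.
Subtract the second batch: 12−5=7 clicks and 10−3=7 non-clicks.

7 clicks and 7 non-clicks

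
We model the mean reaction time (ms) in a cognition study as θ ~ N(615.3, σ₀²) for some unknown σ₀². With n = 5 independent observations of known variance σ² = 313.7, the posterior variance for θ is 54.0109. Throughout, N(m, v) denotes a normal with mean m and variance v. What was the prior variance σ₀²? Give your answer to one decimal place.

For the Normal–Normal model with known σ², precisions add: τ_n = τ₀ + n/σ².
So 1/σ₀² = 1/54.0109 − 5/313.7 = 0.018515 − 0.015939 = 0.002576.
Hence σ₀² = 1/0.002576 ≈ 388.2.

σ₀² = 388.2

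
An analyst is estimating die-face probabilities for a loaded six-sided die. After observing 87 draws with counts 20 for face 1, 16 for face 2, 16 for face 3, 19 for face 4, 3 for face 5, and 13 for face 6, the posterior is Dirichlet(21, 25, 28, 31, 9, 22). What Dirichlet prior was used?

Dirichlet(1, 9, 12, 12, 6, 9)

For a Dirichlet(α) prior with multinomial counts c, the posterior is Dirichlet(α + c) componentwise.
Subtract each count from the matching posterior parameter: 21−20=1, 25−16=9, 28−16=12, 31−19=12, 9−3=6, 22−13=9.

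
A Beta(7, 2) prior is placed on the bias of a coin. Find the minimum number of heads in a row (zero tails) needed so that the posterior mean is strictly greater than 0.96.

After k heads and 0 tails the posterior is Beta(7+k, 2), with mean (7+k)/(7+2+k).
Set (7+k)/(9+k) > 0.96 and solve: k > (0.96·9 − 7)/(1 − 0.96) = 41.000.
The smallest integer exceeding 41.000 is 42.

k = 42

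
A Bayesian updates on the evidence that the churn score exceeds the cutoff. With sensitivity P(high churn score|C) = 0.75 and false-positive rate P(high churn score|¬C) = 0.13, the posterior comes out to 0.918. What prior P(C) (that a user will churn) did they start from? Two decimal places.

Bayes' rule in odds form gives O(C|E) = O(C)·[P(E|C)/P(E|¬C)], hence O(C) = O(C|E)/LR.
Posterior odds = 0.918/(1−0.918) = 11.1951. LR = 0.75/0.13 = 5.7692.
Prior odds = 11.1951/5.7692 = 1.9405, so P(C) = 1.9405/(1+1.9405) ≈ 0.66.

P(C) = 0.66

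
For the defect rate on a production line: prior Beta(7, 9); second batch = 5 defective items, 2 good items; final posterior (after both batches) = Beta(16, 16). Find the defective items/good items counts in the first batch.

Because Beta–binomial updating is additive in the counts, the combined data contributed (α_post−α_prior, β_post−β_prior) successes and failures.
Total across both batches: 16−7=9 defective items, 16−9=7 good items.
Subtract the second batch: 9−5=4 defective items and 7−2=5 good items.

4 defective items and 5 good items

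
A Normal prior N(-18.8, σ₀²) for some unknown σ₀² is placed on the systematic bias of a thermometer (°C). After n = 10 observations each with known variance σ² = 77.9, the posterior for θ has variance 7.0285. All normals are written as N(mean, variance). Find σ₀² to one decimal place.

σ₀² = 71.9

For the Normal–Normal model with known σ², precisions add: τ_n = τ₀ + n/σ².
So 1/σ₀² = 1/7.0285 − 10/77.9 = 0.142278 − 0.128370 = 0.013908.
Hence σ₀² = 1/0.013908 ≈ 71.9.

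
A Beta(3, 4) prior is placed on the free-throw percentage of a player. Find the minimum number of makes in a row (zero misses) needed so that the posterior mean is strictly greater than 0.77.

k = 11

After k makes and 0 misses the posterior is Beta(3+k, 4), with mean (3+k)/(3+4+k).
Set (3+k)/(7+k) > 0.77 and solve: k > (0.77·7 − 3)/(1 − 0.77) = 10.391.
The smallest integer exceeding 10.391 is 11.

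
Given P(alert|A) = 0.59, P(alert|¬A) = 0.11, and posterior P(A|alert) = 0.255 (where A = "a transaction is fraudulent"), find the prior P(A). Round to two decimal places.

P(A) = 0.06

In odds form, posterior odds = prior odds × likelihood ratio, so prior odds = posterior odds ÷ LR.
Posterior odds = 0.255/(1−0.255) = 0.3423. LR = 0.59/0.11 = 5.3636.
Prior odds = 0.3423/5.3636 = 0.0638, so P(A) = 0.0638/(1+0.0638) ≈ 0.06.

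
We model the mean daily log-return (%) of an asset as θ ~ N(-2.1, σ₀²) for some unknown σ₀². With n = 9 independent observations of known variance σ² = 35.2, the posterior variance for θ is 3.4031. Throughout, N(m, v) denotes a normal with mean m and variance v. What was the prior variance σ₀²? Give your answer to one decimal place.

Posterior precision equals prior precision plus data precision: 1/σ_n² = 1/σ₀² + n/σ².
So 1/σ₀² = 1/3.4031 − 9/35.2 = 0.293850 − 0.255682 = 0.038168.
Hence σ₀² = 1/0.038168 ≈ 26.2.

σ₀² = 26.2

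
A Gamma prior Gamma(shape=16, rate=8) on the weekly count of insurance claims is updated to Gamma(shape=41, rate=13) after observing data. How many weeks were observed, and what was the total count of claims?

n = 5 weeks with total 25 claims

A Gamma(α, β) prior (rate parametrization) on a Poisson rate with n observations summing to S gives posterior Gamma(α+S, β+n).
Matching: Σxᵢ = 41 − 16 = 25 and n = 13 − 8 = 5.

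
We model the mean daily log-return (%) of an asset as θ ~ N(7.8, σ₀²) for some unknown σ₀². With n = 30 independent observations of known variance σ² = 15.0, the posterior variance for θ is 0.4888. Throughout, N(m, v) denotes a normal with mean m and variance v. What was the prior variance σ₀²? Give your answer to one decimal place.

For the Normal–Normal model with known σ², precisions add: τ_n = τ₀ + n/σ².
So 1/σ₀² = 1/0.4888 − 30/15.0 = 2.045827 − 2.000000 = 0.045827.
Hence σ₀² = 1/0.045827 ≈ 21.8.

σ₀² = 21.8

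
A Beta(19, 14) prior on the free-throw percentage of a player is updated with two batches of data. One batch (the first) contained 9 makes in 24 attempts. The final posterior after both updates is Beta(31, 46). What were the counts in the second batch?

Sequential conjugate updates are equivalent to a single update on the pooled data, so total successes = posterior α − prior α and total failures = posterior β − prior β.
Total across both batches: 31−19=12 makes, 46−14=32 misses.
Subtract the first batch: 12−9=3 makes and 32−15=17 misses.

3 makes and 17 misses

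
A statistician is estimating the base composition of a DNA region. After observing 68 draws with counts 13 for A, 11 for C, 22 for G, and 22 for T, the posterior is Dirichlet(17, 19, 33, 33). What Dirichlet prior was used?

Dirichlet(4, 8, 11, 11)

For a Dirichlet(α) prior with multinomial counts c, the posterior is Dirichlet(α + c) componentwise.
Subtract each count from the matching posterior parameter: 17−13=4, 19−11=8, 33−22=11, 33−22=11.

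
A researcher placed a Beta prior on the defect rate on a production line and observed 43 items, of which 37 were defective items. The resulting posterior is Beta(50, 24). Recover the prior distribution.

Beta(13, 18)

Beta is conjugate to the binomial likelihood: posterior = Beta(α+s, β+f).
Subtract the data counts: 50−37=13, 24−6=18.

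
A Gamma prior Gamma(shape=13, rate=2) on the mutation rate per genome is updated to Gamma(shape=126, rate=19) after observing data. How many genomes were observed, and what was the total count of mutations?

n = 17 genomes with total 113 mutations

Gamma–Poisson conjugacy: posterior shape = α + Σxᵢ, posterior rate = β + n.
Matching: Σxᵢ = 126 − 13 = 113 and n = 19 − 2 = 17.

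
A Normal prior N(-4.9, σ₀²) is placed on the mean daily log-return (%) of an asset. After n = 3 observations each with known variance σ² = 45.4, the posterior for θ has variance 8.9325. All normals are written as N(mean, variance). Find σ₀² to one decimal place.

For the Normal–Normal model with known σ², precisions add: τ_n = τ₀ + n/σ².
So 1/σ₀² = 1/8.9325 − 3/45.4 = 0.111951 − 0.066079 = 0.045872.
Hence σ₀² = 1/0.045872 ≈ 21.8.

σ₀² = 21.8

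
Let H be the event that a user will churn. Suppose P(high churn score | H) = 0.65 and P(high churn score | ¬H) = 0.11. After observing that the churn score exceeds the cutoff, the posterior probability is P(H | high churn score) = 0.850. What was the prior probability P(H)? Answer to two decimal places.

In odds form, posterior odds = prior odds × likelihood ratio, so prior odds = posterior odds ÷ LR.
Posterior odds = 0.850/(1−0.850) = 5.6667. LR = 0.65/0.11 = 5.9091.
Prior odds = 5.6667/5.9091 = 0.9590, so P(H) = 0.9590/(1+0.9590) ≈ 0.49.

P(H) = 0.49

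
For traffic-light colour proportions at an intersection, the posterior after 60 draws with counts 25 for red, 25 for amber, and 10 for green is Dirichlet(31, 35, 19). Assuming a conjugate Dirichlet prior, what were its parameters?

Dirichlet(6, 10, 9)

For a Dirichlet(α) prior with multinomial counts c, the posterior is Dirichlet(α + c) componentwise.
Subtract each count from the matching posterior parameter: 31−25=6, 35−25=10, 19−10=9.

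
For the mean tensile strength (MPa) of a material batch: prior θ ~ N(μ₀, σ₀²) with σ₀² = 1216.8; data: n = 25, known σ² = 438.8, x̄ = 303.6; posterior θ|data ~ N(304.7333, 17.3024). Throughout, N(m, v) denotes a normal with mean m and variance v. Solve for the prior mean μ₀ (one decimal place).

With known observation variance, the Normal–Normal posterior has precision τ_n = τ₀ + n/σ² and mean μ_n = (τ₀μ₀ + (n/σ²)x̄)/τ_n.
Here τ₀ = 1/1216.8 = 0.000822 and τ_data = 25/438.8 = 0.056974, so τ_n = 0.057796.
Rearranging for μ₀: μ₀ = (μ_n·τ_n − τ_data·x̄)/τ₀ = (304.7333·0.057796 − 0.056974·303.6) / 0.000822 = 0.315059/0.000822 ≈ 383.3.

μ₀ = 383.3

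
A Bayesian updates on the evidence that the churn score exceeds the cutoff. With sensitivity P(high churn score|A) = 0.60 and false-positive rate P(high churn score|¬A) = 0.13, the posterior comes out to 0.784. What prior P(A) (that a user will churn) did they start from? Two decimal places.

Bayes' rule in odds form gives O(A|E) = O(A)·[P(E|A)/P(E|¬A)], hence O(A) = O(A|E)/LR.
Posterior odds = 0.784/(1−0.784) = 3.6296. LR = 0.60/0.13 = 4.6154.
Prior odds = 3.6296/4.6154 = 0.7864, so P(A) = 0.7864/(1+0.7864) ≈ 0.44.

P(A) = 0.44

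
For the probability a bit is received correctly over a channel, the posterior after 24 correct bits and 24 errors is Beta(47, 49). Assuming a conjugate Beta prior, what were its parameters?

Beta(23, 25)

Beta is conjugate to the binomial likelihood: posterior = Beta(a+s, b+f).
So a = 47 − 24 = 23 and b = 49 − 24 = 25.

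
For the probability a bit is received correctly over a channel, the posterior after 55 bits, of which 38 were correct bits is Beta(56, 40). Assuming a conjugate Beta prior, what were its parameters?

Under Beta–binomial conjugacy the posterior parameters are (a+s, b+f).
Subtract the data counts: 56−38=18, 40−17=23.

Beta(18, 23)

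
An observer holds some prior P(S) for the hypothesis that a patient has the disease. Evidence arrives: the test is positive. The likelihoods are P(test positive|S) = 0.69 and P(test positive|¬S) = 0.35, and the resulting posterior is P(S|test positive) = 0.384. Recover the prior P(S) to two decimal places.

P(S) = 0.24

In odds form, posterior odds = prior odds × likelihood ratio, so prior odds = posterior odds ÷ LR.
Posterior odds = 0.384/(1−0.384) = 0.6234. LR = 0.69/0.35 = 1.9714.
Prior odds = 0.6234/1.9714 = 0.3162, so P(S) = 0.3162/(1+0.3162) ≈ 0.24.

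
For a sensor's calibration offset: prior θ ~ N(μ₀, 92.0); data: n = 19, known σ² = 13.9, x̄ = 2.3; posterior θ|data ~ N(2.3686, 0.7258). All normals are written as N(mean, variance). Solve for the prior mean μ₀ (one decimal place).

With known observation variance, the Normal–Normal posterior has precision τ_n = τ₀ + n/σ² and mean μ_n = (τ₀μ₀ + (n/σ²)x̄)/τ_n.
Here τ₀ = 1/92.0 = 0.010870 and τ_data = 19/13.9 = 1.366906, so τ_n = 1.377776.
Rearranging for μ₀: μ₀ = (μ_n·τ_n − τ_data·x̄)/τ₀ = (2.3686·1.377776 − 1.366906·2.3) / 0.010870 = 0.119516/0.010870 ≈ 11.0.

μ₀ = 11.0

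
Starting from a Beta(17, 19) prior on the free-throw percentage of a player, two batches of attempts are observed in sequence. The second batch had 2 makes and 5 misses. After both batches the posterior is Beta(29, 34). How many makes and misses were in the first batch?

10 makes and 10 misses

Sequential conjugate updates are equivalent to a single update on the pooled data, so total successes = posterior α − prior α and total failures = posterior β − prior β.
Total across both batches: 29−17=12 makes, 34−19=15 misses.
Subtract the second batch: 12−2=10 makes and 15−5=10 misses.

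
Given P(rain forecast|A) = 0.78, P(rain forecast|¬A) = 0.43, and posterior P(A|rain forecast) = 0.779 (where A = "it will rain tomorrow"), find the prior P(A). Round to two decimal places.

In odds form, posterior odds = prior odds × likelihood ratio, so prior odds = posterior odds ÷ LR.
Posterior odds = 0.779/(1−0.779) = 3.5249. LR = 0.78/0.43 = 1.8140.
Prior odds = 3.5249/1.8140 = 1.9432, so P(A) = 1.9432/(1+1.9432) ≈ 0.66.

P(A) = 0.66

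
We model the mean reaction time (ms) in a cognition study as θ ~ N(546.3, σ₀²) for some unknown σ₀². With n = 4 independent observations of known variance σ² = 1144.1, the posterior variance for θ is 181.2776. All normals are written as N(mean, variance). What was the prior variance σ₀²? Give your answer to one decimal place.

For the Normal–Normal model with known σ², precisions add: τ_n = τ₀ + n/σ².
So 1/σ₀² = 1/181.2776 − 4/1144.1 = 0.005516 − 0.003496 = 0.002020.
Hence σ₀² = 1/0.002020 ≈ 495.0.

σ₀² = 495.0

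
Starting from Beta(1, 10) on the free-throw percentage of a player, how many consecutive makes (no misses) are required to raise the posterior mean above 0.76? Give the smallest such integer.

k = 31

After k makes and 0 misses the posterior is Beta(1+k, 10), with mean (1+k)/(1+10+k).
Set (1+k)/(11+k) > 0.76 and solve: k > (0.76·11 − 1)/(1 − 0.76) = 30.667.
The smallest integer exceeding 30.667 is 31, and checking k=31: (32)/(42) = 0.7619 > 0.76.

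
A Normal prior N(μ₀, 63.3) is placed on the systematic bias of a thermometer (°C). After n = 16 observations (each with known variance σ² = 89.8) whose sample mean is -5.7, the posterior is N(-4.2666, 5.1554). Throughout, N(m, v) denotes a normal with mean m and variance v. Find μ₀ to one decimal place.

μ₀ = 11.9

With known observation variance, the Normal–Normal posterior has precision τ_n = τ₀ + n/σ² and mean μ_n = (τ₀μ₀ + (n/σ²)x̄)/τ_n.
Here τ₀ = 1/63.3 = 0.015798 and τ_data = 16/89.8 = 0.178174, so τ_n = 0.193972.
Rearranging for μ₀: μ₀ = (μ_n·τ_n − τ_data·x̄)/τ₀ = (-4.2666·0.193972 − 0.178174·-5.7) / 0.015798 = 0.187991/0.015798 ≈ 11.9.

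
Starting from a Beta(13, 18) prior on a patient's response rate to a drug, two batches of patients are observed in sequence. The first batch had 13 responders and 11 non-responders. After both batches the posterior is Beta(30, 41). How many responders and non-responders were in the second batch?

Because Beta–binomial updating is additive in the counts, the combined data contributed (α_post−α_prior, β_post−β_prior) successes and failures.
Total across both batches: 30−13=17 responders, 41−18=23 non-responders.
Subtract the first batch: 17−13=4 responders and 23−11=12 non-responders.

4 responders and 12 non-responders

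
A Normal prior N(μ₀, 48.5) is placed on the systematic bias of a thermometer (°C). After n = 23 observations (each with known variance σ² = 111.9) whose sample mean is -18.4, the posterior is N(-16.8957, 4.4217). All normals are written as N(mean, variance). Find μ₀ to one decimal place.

With known observation variance, the Normal–Normal posterior has precision τ_n = τ₀ + n/σ² and mean μ_n = (τ₀μ₀ + (n/σ²)x̄)/τ_n.
Here τ₀ = 1/48.5 = 0.020619 and τ_data = 23/111.9 = 0.205541, so τ_n = 0.226160.
Rearranging for μ₀: μ₀ = (μ_n·τ_n − τ_data·x̄)/τ₀ = (-16.8957·0.226160 − 0.205541·-18.4) / 0.020619 = -0.039177/0.020619 ≈ -1.9.

μ₀ = -1.9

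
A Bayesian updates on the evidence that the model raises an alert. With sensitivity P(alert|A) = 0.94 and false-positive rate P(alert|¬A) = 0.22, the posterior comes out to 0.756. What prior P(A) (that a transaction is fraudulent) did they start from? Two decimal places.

P(A) = 0.42

Bayes' rule in odds form gives O(A|E) = O(A)·[P(E|A)/P(E|¬A)], hence O(A) = O(A|E)/LR.
Posterior odds = 0.756/(1−0.756) = 3.0984. LR = 0.94/0.22 = 4.2727.
Prior odds = 3.0984/4.2727 = 0.7252, so P(A) = 0.7252/(1+0.7252) ≈ 0.42.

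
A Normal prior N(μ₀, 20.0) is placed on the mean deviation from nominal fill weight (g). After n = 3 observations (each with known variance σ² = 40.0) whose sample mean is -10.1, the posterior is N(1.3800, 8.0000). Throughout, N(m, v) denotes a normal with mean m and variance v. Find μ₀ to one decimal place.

μ₀ = 18.6

With known observation variance, the Normal–Normal posterior has precision τ_n = τ₀ + n/σ² and mean μ_n = (τ₀μ₀ + (n/σ²)x̄)/τ_n.
Here τ₀ = 1/20.0 = 0.050000 and τ_data = 3/40.0 = 0.075000, so τ_n = 0.125000.
Rearranging for μ₀: μ₀ = (μ_n·τ_n − τ_data·x̄)/τ₀ = (1.3800·0.125000 − 0.075000·-10.1) / 0.050000 = 0.930000/0.050000 ≈ 18.6.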